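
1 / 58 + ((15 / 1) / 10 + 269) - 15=7410 / 29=255.52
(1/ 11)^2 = 1/ 121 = 0.01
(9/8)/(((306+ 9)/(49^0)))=1/280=0.00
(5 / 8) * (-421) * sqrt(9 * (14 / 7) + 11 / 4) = -2105 * sqrt(83) / 16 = -1198.59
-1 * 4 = -4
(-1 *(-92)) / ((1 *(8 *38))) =23 / 76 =0.30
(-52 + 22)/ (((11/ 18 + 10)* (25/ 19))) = -2052/ 955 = -2.15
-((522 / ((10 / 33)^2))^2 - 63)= -80785966941 / 2500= -32314386.78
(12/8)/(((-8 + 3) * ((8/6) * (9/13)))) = -0.32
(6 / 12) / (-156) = -1 / 312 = -0.00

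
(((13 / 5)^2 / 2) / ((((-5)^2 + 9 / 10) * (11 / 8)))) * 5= 1352 / 2849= 0.47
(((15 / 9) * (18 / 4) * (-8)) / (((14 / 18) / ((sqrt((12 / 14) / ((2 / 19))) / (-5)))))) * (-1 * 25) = -2700 * sqrt(399) / 49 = -1100.66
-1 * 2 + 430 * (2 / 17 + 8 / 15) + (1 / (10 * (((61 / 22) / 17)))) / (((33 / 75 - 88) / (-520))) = 174312386 / 619089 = 281.56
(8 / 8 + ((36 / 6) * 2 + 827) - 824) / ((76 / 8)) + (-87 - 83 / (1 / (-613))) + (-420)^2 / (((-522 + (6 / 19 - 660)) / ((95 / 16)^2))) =103589297645 / 2275136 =45531.04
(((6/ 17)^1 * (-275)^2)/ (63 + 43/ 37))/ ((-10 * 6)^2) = 111925/ 968592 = 0.12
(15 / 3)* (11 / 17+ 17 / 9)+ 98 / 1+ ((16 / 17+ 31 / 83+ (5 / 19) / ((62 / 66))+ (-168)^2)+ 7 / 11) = 2331470946509 / 82276821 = 28336.91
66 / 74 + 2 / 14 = 268 / 259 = 1.03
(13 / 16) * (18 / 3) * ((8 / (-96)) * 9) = -117 / 32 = -3.66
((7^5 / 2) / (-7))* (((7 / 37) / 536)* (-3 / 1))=50421 / 39664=1.27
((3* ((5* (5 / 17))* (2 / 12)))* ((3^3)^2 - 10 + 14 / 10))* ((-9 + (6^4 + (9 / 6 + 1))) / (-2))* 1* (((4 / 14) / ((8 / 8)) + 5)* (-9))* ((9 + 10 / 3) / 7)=95380536765 / 3332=28625611.27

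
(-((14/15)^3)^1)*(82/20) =-56252/16875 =-3.33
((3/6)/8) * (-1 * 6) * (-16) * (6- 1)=30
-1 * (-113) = 113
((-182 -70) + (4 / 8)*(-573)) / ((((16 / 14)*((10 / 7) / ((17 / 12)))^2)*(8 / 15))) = -868.81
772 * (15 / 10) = 1158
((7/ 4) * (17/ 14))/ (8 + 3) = 17/ 88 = 0.19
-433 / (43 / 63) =-27279 / 43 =-634.40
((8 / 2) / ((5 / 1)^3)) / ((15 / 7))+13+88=189403 / 1875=101.01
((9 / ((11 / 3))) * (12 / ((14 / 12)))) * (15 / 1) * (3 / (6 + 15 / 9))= 262440 / 1771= 148.19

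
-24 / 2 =-12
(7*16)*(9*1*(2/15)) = 134.40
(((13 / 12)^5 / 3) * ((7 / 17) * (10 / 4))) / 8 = 12995255 / 203046912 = 0.06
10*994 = 9940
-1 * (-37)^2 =-1369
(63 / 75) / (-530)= -0.00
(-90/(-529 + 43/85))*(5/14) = 6375/104818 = 0.06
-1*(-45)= 45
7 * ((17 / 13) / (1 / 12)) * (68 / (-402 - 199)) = -97104 / 7813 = -12.43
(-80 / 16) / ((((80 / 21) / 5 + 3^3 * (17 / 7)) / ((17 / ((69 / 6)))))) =-0.11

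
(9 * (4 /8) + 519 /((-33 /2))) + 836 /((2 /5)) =45387 /22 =2063.05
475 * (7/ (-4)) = -3325/ 4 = -831.25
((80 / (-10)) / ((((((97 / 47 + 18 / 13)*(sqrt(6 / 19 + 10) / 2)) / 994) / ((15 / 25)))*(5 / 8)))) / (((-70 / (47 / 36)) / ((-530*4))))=-13831945088*sqrt(19) / 1106175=-54504.98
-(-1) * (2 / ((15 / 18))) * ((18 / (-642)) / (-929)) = 36 / 497015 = 0.00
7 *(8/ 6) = 28/ 3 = 9.33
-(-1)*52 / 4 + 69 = 82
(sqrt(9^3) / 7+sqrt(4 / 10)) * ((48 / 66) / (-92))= -0.04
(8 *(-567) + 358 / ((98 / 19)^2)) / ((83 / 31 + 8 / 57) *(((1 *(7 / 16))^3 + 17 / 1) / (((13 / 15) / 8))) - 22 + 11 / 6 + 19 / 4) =-9823842829056 / 931729310855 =-10.54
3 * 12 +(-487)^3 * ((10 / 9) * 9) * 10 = -11550130264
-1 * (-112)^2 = -12544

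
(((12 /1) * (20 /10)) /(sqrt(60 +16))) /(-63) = -4 * sqrt(19) /399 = -0.04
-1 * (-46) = 46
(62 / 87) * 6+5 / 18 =2377 / 522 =4.55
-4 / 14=-2 / 7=-0.29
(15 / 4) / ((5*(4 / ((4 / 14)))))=3 / 56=0.05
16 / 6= 8 / 3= 2.67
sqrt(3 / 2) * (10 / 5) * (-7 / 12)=-1.43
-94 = -94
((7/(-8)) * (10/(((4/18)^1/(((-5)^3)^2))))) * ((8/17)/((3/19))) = -31171875/17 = -1833639.71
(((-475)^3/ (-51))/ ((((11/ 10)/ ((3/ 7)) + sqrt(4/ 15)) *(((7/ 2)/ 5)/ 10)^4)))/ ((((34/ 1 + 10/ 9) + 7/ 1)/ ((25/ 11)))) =1532097883.78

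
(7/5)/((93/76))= 1.14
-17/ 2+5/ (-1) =-27/ 2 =-13.50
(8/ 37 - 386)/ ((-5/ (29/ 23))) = 413946/ 4255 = 97.28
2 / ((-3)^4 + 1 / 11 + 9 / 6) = 44 / 1817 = 0.02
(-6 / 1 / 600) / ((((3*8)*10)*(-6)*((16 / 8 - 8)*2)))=-0.00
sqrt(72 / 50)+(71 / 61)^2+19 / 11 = 876336 / 204655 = 4.28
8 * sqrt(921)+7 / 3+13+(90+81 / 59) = 18887 / 177+8 * sqrt(921) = 349.49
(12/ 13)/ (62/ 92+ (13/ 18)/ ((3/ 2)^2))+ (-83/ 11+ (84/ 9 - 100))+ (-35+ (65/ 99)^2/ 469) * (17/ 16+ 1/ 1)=-827342148775/ 4881941064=-169.47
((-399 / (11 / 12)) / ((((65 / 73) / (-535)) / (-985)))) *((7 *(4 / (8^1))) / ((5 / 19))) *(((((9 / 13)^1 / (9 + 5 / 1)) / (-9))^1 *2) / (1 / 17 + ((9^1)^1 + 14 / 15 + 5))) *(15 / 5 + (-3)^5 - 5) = -4372772426230950 / 7106957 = -615280552.03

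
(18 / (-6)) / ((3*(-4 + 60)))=-1 / 56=-0.02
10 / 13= 0.77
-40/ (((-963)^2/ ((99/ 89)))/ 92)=-40480/ 9170649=-0.00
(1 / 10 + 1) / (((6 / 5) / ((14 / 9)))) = 77 / 54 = 1.43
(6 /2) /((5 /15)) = 9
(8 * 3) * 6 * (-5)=-720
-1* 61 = -61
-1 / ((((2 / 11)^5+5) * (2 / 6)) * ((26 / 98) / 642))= -723763194 / 498511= -1451.85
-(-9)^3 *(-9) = -6561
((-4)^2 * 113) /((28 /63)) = 4068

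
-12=-12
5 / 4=1.25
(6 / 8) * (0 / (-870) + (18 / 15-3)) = -27 / 20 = -1.35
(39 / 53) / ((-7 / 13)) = -507 / 371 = -1.37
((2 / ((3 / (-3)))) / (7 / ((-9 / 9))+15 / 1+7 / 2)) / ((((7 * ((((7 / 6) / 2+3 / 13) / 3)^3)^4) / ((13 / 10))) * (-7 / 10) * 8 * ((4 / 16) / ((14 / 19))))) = 5740551011675608568929534190026752 / 53854764170119317907946199539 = 106593.19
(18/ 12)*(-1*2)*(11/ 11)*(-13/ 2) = 39/ 2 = 19.50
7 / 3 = 2.33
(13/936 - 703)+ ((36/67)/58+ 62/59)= -5793601739/8253864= -701.93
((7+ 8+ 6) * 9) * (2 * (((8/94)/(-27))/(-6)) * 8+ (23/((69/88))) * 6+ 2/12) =9389779/282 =33297.09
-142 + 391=249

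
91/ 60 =1.52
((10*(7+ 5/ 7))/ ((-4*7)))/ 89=-135/ 4361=-0.03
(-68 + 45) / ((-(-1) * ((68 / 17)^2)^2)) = -23 / 256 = -0.09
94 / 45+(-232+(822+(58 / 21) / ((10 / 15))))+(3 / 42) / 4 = 1502549 / 2520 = 596.25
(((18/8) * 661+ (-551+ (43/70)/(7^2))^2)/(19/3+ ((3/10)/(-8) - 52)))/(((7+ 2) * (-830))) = 7178340440588/8033311959225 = 0.89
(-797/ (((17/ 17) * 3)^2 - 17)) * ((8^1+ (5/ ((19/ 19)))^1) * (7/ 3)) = 72527/ 24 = 3021.96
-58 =-58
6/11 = 0.55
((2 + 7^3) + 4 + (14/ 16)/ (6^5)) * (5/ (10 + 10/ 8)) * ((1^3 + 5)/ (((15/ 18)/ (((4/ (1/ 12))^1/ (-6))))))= -21710599/ 2430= -8934.40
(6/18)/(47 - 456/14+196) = 7/4419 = 0.00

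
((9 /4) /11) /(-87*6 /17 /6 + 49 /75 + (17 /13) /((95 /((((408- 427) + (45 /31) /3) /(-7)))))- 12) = -87864075 /7056732056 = -0.01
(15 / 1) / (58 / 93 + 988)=1395 / 91942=0.02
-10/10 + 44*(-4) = -177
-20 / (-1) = 20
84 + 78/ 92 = 84.85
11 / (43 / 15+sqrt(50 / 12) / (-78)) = 107250 * sqrt(6) / 7498919+28777320 / 7498919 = 3.87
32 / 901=0.04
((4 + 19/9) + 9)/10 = 68/45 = 1.51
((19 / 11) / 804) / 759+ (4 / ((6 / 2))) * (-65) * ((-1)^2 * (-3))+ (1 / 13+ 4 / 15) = 113592788279 / 436318740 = 260.34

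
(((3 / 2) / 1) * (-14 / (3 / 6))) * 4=-168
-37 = -37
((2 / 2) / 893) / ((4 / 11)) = 11 / 3572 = 0.00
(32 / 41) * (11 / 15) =352 / 615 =0.57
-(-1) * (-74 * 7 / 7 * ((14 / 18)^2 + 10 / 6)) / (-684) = 3404 / 13851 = 0.25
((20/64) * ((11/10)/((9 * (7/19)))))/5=209/10080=0.02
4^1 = 4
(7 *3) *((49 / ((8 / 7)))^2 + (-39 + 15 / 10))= 2420229 / 64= 37816.08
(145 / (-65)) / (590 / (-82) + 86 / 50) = 29725 / 72956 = 0.41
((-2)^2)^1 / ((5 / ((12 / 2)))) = 24 / 5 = 4.80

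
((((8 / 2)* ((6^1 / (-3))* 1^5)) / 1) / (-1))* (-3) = -24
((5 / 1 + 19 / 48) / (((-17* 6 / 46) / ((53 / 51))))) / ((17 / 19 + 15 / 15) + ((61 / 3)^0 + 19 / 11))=-409849 / 749088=-0.55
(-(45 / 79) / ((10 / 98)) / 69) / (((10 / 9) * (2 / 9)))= -11907 / 36340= -0.33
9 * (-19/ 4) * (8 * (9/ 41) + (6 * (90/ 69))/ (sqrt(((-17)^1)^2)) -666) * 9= 8188337223/ 32062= 255390.72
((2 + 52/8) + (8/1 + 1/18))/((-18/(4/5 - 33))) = 23989/810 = 29.62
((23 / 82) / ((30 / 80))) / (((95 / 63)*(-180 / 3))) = -161 / 19475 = -0.01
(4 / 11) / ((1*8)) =1 / 22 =0.05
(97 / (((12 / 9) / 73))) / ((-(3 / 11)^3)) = -9424811 / 36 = -261800.31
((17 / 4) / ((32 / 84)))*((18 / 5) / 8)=3213 / 640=5.02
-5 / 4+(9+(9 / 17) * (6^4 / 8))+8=6903 / 68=101.51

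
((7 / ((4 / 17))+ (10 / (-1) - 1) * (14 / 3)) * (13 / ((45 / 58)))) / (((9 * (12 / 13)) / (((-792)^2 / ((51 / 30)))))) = -2457479024 / 153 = -16061954.41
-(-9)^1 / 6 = 3 / 2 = 1.50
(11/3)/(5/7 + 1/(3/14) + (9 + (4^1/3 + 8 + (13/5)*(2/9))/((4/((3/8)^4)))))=3153920/12412067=0.25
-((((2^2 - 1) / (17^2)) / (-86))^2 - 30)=18531639471 / 617721316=30.00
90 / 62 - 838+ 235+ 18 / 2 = -18369 / 31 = -592.55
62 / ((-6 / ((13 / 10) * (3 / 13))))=-31 / 10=-3.10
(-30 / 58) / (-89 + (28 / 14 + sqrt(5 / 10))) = 15 * sqrt(2) / 438973 + 90 / 15137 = 0.01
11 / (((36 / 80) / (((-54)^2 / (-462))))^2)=1166400 / 539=2164.01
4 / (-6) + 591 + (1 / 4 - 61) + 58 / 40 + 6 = 16111 / 30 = 537.03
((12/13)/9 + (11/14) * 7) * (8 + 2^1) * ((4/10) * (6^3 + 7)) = 194902/39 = 4997.49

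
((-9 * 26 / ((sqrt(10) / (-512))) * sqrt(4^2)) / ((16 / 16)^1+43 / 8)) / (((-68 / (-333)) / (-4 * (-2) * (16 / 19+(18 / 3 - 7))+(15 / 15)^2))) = -53194752 * sqrt(10) / 5491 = -30634.96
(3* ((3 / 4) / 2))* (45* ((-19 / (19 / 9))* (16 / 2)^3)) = -233280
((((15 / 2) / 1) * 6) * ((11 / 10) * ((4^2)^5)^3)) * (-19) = -1084322675082739580928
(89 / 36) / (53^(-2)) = 250001 / 36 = 6944.47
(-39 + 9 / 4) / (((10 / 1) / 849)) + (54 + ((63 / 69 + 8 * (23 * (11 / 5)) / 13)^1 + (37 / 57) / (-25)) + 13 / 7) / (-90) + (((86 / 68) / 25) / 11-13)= -629265160917637 / 200783583000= -3134.05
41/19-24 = -415/19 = -21.84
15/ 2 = 7.50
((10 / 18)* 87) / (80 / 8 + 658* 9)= 145 / 17796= 0.01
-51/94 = -0.54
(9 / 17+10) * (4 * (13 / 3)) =9308 / 51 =182.51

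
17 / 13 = 1.31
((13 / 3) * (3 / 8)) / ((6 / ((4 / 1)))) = 13 / 12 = 1.08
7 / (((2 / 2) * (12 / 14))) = 49 / 6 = 8.17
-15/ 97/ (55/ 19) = -57/ 1067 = -0.05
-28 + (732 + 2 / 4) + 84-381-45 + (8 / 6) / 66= 71779 / 198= 362.52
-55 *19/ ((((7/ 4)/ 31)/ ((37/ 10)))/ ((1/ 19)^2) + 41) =-217930/ 9699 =-22.47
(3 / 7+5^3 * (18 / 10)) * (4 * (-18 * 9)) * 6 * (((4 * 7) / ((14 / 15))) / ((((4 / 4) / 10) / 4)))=-7362316800 / 7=-1051759542.86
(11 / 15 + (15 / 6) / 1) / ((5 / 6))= 3.88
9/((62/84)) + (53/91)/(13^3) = 75574049/6197737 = 12.19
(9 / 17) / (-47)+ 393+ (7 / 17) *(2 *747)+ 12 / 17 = 806088 / 799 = 1008.87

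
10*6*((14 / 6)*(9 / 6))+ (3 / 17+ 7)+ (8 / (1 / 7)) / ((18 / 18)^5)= 4644 / 17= 273.18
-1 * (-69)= 69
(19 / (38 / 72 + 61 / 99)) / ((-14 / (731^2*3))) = -1901860.06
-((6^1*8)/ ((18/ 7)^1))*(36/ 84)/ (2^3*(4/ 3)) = -3/ 4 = -0.75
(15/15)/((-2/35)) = -17.50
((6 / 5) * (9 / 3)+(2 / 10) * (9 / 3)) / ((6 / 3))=21 / 10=2.10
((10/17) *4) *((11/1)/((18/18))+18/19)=28.11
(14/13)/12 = 7/78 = 0.09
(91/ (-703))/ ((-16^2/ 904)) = 10283/ 22496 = 0.46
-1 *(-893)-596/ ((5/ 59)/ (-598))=21032537/ 5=4206507.40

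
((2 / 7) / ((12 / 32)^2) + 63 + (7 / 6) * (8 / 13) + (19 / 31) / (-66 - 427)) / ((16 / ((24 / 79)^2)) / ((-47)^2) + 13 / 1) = 7271663126216 / 1446456829909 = 5.03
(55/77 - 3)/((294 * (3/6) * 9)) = -16/9261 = -0.00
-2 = -2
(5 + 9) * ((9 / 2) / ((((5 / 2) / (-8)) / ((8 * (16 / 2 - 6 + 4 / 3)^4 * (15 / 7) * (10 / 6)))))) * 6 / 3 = -12800000 / 9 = -1422222.22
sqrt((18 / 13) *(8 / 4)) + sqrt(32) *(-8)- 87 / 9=-32 *sqrt(2)- 29 / 3 + 6 *sqrt(13) / 13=-53.26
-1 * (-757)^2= -573049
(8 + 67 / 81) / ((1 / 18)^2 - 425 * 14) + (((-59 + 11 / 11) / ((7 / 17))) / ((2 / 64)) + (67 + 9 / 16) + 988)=-745304763911 / 215913488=-3451.87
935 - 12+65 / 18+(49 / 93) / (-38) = 4911892 / 5301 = 926.60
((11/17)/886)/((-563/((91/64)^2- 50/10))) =134189/34733694976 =0.00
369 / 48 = 123 / 16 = 7.69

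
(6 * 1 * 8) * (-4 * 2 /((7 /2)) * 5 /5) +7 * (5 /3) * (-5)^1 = -3529 /21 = -168.05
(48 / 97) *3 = 144 / 97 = 1.48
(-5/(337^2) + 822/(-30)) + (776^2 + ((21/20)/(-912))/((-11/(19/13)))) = 3129316561377767/5196917440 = 602148.60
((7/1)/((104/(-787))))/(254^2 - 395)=-5509/6668584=-0.00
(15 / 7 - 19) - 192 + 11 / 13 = -18929 / 91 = -208.01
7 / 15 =0.47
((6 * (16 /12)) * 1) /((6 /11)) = 44 /3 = 14.67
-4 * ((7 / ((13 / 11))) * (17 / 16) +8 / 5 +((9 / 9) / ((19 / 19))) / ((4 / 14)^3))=-203.07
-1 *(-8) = 8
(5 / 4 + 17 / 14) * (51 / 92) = 153 / 112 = 1.37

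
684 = 684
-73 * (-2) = 146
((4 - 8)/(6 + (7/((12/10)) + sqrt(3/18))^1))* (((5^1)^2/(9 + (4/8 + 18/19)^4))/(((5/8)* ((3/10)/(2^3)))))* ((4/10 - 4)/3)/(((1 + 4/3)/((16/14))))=1148951199744/72500056853 - 16182411264* sqrt(6)/72500056853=15.30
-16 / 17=-0.94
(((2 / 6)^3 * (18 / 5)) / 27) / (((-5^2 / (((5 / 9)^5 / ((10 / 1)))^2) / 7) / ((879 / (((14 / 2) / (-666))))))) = 33878125 / 10460353203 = 0.00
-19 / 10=-1.90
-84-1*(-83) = -1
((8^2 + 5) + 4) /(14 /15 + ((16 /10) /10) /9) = 16425 /214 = 76.75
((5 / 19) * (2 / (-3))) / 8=-5 / 228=-0.02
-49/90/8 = -49/720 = -0.07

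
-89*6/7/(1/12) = -6408/7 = -915.43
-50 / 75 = -2 / 3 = -0.67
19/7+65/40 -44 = -2221/56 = -39.66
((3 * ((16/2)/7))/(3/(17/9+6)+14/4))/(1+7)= 426/3857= 0.11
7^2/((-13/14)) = -686/13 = -52.77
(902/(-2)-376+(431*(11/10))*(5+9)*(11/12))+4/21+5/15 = 736093/140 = 5257.81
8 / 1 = 8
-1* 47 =-47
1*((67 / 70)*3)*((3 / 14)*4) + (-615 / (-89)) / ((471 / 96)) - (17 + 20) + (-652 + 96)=-2016819986 / 3423385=-589.13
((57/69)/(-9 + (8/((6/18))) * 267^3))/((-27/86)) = -1634/283685159763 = -0.00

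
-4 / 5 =-0.80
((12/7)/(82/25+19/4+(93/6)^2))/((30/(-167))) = -1670/43449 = -0.04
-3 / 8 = -0.38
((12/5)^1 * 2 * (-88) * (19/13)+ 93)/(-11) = 34083/715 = 47.67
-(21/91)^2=-9/169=-0.05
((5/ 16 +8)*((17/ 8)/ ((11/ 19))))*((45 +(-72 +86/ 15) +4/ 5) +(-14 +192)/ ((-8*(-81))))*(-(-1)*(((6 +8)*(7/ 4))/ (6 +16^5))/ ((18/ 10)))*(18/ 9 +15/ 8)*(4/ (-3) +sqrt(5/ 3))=2134547178631/ 51662309732352-2134547178631*sqrt(15)/ 206649238929408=0.00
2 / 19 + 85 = 1617 / 19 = 85.11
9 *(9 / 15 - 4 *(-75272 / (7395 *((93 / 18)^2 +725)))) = 78545295 / 13341073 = 5.89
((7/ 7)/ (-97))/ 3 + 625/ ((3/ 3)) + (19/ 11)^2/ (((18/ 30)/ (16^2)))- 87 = 63765157/ 35211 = 1810.94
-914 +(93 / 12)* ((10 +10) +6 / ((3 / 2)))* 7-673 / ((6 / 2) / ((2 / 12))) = 6311 / 18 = 350.61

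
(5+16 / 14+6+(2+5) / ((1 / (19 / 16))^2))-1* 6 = 28697 / 1792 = 16.01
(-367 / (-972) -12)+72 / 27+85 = 73915 / 972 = 76.04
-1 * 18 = -18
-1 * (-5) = 5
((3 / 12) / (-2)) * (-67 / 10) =67 / 80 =0.84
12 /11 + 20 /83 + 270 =247726 /913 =271.33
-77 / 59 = -1.31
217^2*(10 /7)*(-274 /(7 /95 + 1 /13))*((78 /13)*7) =-5140144100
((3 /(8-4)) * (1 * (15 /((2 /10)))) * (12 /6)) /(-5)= -45 /2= -22.50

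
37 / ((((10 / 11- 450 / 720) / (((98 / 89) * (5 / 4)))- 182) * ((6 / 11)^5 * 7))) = -458834299 / 761944968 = -0.60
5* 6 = 30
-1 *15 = -15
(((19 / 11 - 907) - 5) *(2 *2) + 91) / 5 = -39051 / 55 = -710.02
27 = 27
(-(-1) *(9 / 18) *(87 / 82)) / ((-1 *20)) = -0.03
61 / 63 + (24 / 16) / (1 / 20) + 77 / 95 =31.78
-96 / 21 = -32 / 7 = -4.57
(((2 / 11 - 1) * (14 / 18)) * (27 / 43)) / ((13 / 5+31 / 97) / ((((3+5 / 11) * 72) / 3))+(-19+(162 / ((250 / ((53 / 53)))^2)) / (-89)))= 161464078125 / 7663441735664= 0.02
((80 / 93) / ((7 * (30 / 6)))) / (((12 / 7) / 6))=8 / 93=0.09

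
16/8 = 2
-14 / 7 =-2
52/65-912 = -911.20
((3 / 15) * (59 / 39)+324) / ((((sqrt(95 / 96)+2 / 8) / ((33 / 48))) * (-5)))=695629 / 57850 - 695629 * sqrt(570) / 347100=-35.82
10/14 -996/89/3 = -1879/623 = -3.02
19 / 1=19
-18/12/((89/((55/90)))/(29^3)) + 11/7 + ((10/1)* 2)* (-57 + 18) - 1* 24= -7876909/7476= -1053.63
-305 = -305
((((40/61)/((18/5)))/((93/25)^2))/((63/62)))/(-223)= -125000/2151899379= -0.00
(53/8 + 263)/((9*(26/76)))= 13661/156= 87.57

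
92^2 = 8464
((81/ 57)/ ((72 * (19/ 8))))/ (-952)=-3/ 343672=-0.00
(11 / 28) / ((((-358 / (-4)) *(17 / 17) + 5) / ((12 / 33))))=2 / 1323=0.00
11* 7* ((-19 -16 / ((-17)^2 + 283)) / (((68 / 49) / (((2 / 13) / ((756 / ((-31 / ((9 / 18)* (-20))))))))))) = -1377733 / 2068560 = -0.67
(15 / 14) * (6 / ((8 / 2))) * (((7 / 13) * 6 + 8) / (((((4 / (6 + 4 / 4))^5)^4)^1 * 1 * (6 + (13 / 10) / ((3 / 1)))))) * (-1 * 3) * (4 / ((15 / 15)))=-1685041680777784863975 / 689668668522496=-2443262.62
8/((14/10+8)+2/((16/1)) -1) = 320/341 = 0.94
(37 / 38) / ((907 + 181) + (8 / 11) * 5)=407 / 456304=0.00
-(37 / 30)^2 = -1369 / 900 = -1.52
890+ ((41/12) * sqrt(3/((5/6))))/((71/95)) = 779 * sqrt(10)/284+ 890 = 898.67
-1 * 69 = -69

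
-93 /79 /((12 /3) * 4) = -93 /1264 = -0.07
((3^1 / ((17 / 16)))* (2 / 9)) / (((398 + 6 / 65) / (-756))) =-131040 / 109973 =-1.19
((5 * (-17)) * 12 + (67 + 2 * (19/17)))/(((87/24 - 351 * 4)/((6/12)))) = 0.34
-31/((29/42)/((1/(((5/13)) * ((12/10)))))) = -2821/29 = -97.28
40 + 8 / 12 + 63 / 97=12023 / 291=41.32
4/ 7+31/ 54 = 433/ 378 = 1.15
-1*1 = -1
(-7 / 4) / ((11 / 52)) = -91 / 11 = -8.27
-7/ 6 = -1.17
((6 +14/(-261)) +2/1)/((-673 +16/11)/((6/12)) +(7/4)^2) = -365024/61555545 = -0.01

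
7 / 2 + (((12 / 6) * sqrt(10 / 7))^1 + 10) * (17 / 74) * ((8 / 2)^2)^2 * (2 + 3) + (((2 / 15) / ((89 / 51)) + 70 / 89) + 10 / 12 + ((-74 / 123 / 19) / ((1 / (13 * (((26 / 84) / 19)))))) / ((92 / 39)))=21760 * sqrt(70) / 259 + 462308822585417 / 156941811460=3648.66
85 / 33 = 2.58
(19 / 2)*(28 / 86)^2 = 1862 / 1849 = 1.01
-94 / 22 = -47 / 11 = -4.27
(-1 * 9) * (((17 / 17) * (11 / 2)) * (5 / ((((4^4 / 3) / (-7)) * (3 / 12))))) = 10395 / 128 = 81.21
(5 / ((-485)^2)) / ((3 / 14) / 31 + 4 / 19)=8246 / 84351685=0.00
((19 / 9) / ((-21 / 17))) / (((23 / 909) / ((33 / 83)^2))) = -11842149 / 1109129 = -10.68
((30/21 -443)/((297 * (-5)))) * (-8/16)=-281/1890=-0.15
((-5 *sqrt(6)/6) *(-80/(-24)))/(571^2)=-0.00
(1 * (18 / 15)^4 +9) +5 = 10046 / 625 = 16.07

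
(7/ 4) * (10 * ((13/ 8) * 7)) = 3185/ 16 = 199.06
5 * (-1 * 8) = -40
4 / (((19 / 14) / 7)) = 392 / 19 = 20.63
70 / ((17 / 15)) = 1050 / 17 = 61.76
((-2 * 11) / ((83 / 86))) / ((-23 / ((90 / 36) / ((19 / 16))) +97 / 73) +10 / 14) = 38672480 / 15068401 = 2.57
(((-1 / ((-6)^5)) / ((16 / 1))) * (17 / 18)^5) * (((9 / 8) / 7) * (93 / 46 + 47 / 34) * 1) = 111166451 / 33644347785216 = 0.00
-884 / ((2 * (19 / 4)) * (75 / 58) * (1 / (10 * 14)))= -2871232 / 285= -10074.50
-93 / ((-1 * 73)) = 93 / 73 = 1.27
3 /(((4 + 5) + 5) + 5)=3 /19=0.16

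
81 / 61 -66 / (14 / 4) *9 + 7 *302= 830777 / 427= 1945.61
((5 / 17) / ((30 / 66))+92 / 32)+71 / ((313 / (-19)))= -33537 / 42568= -0.79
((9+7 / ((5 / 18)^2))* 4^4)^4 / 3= 55300329696326930399232 / 390625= 141568844022596941.82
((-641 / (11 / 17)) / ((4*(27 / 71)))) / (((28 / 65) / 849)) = -14231972365 / 11088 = -1283547.29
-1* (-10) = 10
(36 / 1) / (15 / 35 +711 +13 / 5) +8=201188 / 24991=8.05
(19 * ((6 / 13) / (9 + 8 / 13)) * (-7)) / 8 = -399 / 500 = -0.80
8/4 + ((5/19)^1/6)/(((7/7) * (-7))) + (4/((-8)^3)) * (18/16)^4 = 414453265/209190912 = 1.98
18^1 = 18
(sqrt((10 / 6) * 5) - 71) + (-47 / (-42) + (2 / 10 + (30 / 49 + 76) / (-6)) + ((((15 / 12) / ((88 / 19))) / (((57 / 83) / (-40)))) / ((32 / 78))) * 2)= -41158001 / 258720 + 5 * sqrt(3) / 3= -156.20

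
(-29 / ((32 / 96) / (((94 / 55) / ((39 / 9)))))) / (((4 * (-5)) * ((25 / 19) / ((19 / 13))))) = 4428387 / 2323750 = 1.91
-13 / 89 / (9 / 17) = -221 / 801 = -0.28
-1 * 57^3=-185193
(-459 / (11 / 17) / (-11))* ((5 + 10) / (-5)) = -23409 / 121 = -193.46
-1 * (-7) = 7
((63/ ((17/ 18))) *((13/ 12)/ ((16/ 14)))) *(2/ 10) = 17199/ 1360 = 12.65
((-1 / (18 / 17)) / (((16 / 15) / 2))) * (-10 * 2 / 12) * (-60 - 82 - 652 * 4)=-584375 / 72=-8116.32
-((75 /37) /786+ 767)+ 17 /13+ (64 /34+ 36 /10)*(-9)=-8730560353 /10711870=-815.04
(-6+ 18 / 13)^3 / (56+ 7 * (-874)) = 108000 / 6659107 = 0.02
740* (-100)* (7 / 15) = -34533.33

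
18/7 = 2.57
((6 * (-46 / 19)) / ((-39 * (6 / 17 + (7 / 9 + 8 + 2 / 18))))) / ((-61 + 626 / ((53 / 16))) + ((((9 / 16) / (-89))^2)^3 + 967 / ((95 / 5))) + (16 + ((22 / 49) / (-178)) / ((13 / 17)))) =7257079040040750406434816 / 35089701313110829962383518181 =0.00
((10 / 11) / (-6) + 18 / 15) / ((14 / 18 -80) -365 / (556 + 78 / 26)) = -290121 / 22101860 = -0.01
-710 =-710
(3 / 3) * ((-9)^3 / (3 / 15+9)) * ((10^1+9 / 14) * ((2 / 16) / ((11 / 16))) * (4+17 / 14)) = -39646665 / 49588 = -799.52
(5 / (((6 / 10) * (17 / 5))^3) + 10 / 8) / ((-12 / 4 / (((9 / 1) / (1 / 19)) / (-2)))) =18539345 / 353736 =52.41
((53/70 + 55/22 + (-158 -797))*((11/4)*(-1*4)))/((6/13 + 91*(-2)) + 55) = -4763473/57575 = -82.74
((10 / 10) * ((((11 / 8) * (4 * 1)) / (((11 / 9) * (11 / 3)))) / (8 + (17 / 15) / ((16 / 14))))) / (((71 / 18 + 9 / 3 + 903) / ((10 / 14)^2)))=729000 / 9525715199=0.00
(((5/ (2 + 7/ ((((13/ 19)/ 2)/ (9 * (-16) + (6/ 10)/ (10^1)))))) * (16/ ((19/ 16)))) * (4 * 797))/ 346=-663104000/ 3144183137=-0.21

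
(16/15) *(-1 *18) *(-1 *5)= 96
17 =17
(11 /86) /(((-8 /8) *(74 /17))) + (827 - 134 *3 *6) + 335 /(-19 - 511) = -534830925 /337292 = -1585.66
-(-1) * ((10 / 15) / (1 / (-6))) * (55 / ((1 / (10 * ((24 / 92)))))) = -13200 / 23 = -573.91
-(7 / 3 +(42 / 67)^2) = -36715 / 13467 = -2.73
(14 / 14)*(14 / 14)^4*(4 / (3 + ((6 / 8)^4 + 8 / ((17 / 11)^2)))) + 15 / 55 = 4734803 / 5424859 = 0.87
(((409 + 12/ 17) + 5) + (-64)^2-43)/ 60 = 25317/ 340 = 74.46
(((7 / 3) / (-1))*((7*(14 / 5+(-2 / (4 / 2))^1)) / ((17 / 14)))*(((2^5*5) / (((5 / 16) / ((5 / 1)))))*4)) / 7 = -602112 / 17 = -35418.35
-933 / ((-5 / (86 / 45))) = 26746 / 75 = 356.61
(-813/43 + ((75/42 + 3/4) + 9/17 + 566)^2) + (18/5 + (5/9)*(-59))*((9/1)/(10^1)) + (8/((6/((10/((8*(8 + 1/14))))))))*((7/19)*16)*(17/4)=507979250635397003/1568829217200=323795.12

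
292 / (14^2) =73 / 49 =1.49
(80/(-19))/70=-8/133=-0.06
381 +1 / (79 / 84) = 30183 / 79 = 382.06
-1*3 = -3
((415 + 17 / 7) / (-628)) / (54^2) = -487 / 2136456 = -0.00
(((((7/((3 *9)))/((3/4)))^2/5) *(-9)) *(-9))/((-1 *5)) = -784/2025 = -0.39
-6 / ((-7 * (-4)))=-3 / 14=-0.21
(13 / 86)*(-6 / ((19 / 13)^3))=-85683 / 294937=-0.29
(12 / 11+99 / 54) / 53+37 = 129619 / 3498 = 37.06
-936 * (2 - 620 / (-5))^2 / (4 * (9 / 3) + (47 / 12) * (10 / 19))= -242004672 / 229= -1056788.96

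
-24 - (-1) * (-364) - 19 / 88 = -34163 / 88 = -388.22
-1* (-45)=45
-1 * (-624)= 624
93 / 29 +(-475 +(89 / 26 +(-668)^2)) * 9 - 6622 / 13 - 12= 4011253.63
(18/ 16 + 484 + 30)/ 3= 4121/ 24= 171.71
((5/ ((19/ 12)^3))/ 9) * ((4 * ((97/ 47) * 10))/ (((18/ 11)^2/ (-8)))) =-34.52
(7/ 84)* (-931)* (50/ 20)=-193.96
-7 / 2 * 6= -21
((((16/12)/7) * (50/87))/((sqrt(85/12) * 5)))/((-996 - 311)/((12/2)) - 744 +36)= -0.00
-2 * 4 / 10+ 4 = 16 / 5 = 3.20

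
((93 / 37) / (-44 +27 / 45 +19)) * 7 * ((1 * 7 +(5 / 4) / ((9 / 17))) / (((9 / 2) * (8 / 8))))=-365645 / 243756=-1.50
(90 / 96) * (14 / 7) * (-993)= -14895 / 8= -1861.88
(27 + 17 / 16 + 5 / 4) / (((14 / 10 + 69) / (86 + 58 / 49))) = 89445 / 2464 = 36.30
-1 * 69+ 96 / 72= -203 / 3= -67.67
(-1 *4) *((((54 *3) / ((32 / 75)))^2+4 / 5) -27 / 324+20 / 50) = -576654.86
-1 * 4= -4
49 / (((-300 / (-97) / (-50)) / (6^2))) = -28518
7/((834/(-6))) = -7/139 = -0.05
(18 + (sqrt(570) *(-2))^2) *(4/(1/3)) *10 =275760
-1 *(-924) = 924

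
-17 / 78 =-0.22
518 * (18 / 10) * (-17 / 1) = -79254 / 5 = -15850.80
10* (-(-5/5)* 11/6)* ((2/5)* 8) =176/3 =58.67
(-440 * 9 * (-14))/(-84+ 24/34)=-39270/59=-665.59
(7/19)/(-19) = -7/361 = -0.02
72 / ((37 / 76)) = 5472 / 37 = 147.89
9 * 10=90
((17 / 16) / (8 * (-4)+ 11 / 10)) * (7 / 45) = -119 / 22248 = -0.01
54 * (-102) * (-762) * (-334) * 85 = -119155555440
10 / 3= 3.33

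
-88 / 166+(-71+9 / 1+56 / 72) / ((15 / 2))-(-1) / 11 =-1060261 / 123255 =-8.60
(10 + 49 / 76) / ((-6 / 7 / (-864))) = 203868 / 19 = 10729.89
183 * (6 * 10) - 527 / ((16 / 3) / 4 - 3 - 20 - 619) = 680811 / 62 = 10980.82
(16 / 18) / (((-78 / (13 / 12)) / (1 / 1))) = -1 / 81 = -0.01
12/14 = 6/7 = 0.86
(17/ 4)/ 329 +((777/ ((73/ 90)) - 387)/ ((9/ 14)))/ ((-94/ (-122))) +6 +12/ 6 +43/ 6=336584233/ 288204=1167.87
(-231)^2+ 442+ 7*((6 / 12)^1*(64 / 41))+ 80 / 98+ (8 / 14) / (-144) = 3891702061 / 72324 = 53809.28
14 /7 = 2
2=2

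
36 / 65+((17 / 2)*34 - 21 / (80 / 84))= 69551 / 260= 267.50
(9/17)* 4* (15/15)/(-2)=-18/17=-1.06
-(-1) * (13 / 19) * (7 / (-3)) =-91 / 57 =-1.60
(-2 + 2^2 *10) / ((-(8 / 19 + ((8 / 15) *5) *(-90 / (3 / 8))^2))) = -0.00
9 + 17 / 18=179 / 18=9.94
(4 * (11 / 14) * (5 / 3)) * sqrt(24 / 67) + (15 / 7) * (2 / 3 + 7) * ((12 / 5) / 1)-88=-340 / 7 + 220 * sqrt(402) / 1407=-45.44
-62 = -62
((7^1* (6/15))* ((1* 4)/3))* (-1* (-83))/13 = 4648/195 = 23.84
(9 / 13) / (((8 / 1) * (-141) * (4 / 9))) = -0.00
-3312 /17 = -194.82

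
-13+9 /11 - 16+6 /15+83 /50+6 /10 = -14037 /550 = -25.52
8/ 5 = 1.60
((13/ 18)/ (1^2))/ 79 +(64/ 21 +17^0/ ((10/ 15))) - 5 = -2206/ 4977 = -0.44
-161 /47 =-3.43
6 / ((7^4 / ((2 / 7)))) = 12 / 16807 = 0.00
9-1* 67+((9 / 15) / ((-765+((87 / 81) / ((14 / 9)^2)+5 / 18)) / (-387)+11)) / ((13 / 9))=-33374474914 / 575739775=-57.97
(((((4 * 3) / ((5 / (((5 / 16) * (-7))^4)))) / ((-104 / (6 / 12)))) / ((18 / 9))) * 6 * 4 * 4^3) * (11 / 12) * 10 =-49520625 / 26624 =-1860.00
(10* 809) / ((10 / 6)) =4854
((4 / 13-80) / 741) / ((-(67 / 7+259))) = 1813 / 4527510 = 0.00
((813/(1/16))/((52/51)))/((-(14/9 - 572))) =43902/1963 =22.36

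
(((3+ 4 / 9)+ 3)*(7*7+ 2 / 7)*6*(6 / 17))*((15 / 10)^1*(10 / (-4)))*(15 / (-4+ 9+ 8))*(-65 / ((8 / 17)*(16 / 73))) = 821660625 / 448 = 1834063.90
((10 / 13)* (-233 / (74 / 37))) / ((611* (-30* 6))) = 233 / 285948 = 0.00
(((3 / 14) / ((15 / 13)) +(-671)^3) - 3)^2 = 447230289356643881089 / 4900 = 91271487623804873.69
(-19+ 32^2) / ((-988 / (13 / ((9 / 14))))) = -2345 / 114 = -20.57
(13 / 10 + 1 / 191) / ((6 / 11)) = 2.39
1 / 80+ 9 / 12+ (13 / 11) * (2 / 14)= 5737 / 6160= 0.93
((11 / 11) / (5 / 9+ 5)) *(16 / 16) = 9 / 50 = 0.18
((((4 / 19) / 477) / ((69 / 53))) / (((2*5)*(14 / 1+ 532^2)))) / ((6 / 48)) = 8 / 8348913405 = 0.00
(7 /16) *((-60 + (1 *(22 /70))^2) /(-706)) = 73379 /1976800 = 0.04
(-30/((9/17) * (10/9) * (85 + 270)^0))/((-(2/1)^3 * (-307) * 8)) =-0.00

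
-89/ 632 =-0.14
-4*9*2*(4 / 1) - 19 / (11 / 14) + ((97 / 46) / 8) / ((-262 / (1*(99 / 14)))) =-4635401249 / 14848064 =-312.19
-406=-406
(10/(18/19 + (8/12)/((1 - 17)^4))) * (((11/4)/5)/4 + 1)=21245952/1769491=12.01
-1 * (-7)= 7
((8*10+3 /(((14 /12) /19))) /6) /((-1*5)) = -451 /105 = -4.30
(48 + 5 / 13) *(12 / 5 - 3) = -1887 / 65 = -29.03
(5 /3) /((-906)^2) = 5 /2462508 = 0.00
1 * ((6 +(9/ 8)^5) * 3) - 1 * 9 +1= 504827/ 32768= 15.41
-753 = -753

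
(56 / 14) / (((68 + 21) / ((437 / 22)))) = 874 / 979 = 0.89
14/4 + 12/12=9/2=4.50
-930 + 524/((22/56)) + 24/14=31226/77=405.53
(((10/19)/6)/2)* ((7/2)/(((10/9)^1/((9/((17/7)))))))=1323/2584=0.51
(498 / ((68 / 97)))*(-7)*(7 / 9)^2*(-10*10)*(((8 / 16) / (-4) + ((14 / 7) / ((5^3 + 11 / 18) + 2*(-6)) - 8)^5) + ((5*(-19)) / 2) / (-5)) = -25600073794549848203496690181 / 2626631993850745500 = -9746349642.62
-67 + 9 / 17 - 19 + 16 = -1181 / 17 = -69.47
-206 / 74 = -103 / 37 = -2.78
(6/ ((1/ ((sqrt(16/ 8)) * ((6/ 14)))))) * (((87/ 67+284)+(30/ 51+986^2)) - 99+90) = 19937639124 * sqrt(2)/ 7973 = 3536445.46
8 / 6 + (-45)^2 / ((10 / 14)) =8509 / 3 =2836.33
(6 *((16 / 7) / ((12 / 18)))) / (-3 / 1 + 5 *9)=24 / 49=0.49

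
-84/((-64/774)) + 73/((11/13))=1102.15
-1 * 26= -26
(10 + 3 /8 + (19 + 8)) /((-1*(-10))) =299 /80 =3.74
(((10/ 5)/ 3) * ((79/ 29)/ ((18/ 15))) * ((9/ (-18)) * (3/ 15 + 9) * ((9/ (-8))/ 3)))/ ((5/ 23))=41791/ 3480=12.01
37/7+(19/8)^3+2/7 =67981/3584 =18.97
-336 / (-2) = 168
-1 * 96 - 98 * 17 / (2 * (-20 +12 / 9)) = -411 / 8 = -51.38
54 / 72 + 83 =335 / 4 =83.75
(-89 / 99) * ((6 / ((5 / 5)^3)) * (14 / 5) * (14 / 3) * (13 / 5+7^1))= -676.62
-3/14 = -0.21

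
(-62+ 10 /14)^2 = 184041 /49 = 3755.94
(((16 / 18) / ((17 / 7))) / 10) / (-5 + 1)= -7 / 765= -0.01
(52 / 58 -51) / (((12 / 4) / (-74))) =107522 / 87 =1235.89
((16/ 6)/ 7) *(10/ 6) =40/ 63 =0.63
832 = 832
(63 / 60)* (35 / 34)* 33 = 35.67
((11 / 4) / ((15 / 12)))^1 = 11 / 5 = 2.20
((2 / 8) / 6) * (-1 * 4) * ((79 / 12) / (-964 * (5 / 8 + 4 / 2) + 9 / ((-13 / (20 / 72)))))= 1027 / 2368728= 0.00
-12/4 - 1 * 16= -19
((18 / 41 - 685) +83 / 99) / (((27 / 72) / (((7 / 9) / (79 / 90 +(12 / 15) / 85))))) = -132100948000 / 82645299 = -1598.41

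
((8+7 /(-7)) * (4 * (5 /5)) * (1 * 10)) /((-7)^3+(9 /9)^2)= -140 /171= -0.82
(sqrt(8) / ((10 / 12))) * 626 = 7512 * sqrt(2) / 5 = 2124.71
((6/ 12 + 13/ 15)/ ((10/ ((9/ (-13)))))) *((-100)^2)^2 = -123000000/ 13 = -9461538.46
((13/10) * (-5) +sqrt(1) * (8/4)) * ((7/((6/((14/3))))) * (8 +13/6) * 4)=-2989/3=-996.33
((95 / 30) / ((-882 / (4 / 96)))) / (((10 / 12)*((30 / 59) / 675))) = -1121 / 4704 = -0.24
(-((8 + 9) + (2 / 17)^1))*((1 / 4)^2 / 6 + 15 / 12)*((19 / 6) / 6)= -223003 / 19584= -11.39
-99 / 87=-33 / 29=-1.14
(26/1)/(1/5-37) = -65/92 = -0.71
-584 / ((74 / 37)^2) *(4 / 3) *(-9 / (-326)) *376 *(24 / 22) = -3952512 / 1793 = -2204.41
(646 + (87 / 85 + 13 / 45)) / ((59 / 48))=526.63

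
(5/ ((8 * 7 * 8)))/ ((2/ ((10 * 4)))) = 25/ 112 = 0.22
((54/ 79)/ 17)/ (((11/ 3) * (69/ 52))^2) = 146016/ 85964087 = 0.00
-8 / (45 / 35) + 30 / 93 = -1646 / 279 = -5.90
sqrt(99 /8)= 3 * sqrt(22) /4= 3.52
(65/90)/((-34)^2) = 13/20808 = 0.00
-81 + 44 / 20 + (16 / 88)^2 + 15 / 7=-324503 / 4235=-76.62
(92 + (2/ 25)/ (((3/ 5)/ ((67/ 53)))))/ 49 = 73274/ 38955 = 1.88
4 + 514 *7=3602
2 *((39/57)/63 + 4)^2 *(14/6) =46099202/614061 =75.07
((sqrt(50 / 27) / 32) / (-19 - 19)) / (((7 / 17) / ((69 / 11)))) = -1955 *sqrt(6) / 280896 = -0.02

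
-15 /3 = -5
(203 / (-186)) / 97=-0.01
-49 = -49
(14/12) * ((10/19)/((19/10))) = 350/1083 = 0.32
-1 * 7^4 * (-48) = 115248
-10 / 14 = -5 / 7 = -0.71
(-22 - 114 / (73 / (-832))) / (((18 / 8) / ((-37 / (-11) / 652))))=3449954 / 1178001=2.93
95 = 95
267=267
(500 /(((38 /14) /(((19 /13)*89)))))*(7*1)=2180500 /13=167730.77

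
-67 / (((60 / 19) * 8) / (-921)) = 390811 / 160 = 2442.57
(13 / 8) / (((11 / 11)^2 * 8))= 13 / 64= 0.20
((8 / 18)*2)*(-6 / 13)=-16 / 39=-0.41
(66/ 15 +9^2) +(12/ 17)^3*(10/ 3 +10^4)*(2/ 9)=21304251/ 24565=867.26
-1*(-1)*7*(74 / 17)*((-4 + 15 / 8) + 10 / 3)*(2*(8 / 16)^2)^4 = 7511 / 3264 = 2.30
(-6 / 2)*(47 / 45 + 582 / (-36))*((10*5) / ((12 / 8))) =1512.22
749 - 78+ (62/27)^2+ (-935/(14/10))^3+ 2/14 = -74485440036125/250047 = -297885757.62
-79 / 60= -1.32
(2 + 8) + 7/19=197/19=10.37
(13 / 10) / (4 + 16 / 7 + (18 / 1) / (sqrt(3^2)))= 91 / 860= 0.11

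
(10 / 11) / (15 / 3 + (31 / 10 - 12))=-100 / 429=-0.23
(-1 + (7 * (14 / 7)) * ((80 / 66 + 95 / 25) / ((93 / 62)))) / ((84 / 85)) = 385237 / 8316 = 46.32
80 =80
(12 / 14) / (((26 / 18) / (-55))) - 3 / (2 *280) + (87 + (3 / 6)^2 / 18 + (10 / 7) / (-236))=210158141 / 3865680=54.37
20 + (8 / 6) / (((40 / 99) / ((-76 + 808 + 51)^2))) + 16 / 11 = 222553667 / 110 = 2023215.15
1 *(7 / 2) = 7 / 2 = 3.50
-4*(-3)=12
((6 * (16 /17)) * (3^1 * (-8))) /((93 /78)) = -59904 /527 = -113.67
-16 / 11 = -1.45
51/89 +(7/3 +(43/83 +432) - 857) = -9342536/22161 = -421.58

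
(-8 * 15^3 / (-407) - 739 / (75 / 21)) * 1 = -1430411 / 10175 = -140.58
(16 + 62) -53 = 25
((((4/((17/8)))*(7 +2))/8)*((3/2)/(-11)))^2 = 2916/34969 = 0.08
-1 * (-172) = 172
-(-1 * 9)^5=59049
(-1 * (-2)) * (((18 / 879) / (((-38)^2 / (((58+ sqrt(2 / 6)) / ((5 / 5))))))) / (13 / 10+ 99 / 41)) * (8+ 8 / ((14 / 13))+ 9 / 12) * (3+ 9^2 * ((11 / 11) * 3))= 11422395 * sqrt(3) / 1127645953+ 1987496730 / 1127645953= 1.78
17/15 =1.13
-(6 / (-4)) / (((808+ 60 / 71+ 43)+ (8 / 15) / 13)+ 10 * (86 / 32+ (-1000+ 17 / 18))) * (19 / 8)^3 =-854665695 / 387541384064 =-0.00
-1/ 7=-0.14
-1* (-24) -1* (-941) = 965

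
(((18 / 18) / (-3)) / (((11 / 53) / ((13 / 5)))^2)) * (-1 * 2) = 949442 / 9075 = 104.62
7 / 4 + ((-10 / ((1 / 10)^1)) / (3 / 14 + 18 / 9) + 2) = -5135 / 124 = -41.41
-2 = -2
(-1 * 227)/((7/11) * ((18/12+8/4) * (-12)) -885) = 2497/10029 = 0.25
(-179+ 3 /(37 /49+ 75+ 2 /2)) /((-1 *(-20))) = -168268 /18805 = -8.95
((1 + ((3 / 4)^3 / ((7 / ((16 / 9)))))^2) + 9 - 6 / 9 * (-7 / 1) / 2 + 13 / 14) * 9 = 93657 / 784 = 119.46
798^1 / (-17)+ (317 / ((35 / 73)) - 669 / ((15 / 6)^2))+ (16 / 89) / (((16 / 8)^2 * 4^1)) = 134294274 / 264775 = 507.20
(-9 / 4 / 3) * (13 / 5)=-39 / 20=-1.95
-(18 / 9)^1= -2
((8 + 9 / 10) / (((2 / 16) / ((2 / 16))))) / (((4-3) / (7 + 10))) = 1513 / 10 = 151.30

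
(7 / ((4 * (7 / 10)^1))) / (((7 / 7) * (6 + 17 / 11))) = 55 / 166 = 0.33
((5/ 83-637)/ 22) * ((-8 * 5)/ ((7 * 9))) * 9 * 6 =576720/ 581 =992.63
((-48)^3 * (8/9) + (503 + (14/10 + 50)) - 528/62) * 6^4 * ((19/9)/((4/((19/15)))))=-65640664656/775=-84697631.81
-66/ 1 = -66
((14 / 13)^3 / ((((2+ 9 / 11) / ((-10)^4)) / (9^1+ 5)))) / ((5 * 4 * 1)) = 211288000 / 68107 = 3102.29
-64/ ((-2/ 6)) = 192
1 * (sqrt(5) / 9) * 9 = sqrt(5) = 2.24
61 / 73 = 0.84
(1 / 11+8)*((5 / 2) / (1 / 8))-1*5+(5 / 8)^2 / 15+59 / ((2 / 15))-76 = 1105303 / 2112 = 523.34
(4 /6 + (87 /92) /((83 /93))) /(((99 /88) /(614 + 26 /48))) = 583249205 /618516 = 942.98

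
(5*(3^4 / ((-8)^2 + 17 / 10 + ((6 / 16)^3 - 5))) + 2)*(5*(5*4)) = 134785400 / 155527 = 866.64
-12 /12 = -1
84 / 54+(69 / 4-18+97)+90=6761 / 36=187.81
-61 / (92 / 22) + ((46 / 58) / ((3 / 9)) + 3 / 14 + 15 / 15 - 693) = -3286945 / 4669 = -703.99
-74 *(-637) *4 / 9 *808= 152350016 / 9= 16927779.56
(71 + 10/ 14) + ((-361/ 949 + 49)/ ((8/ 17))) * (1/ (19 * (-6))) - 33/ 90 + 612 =5168141861/ 7573020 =682.44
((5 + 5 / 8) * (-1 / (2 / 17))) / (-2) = 765 / 32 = 23.91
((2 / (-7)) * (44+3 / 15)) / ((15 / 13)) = -5746 / 525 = -10.94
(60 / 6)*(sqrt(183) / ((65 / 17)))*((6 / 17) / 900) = 0.01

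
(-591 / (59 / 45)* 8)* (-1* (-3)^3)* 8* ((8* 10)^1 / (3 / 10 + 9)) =-12254976000 / 1829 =-6700369.60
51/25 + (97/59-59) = -81591/1475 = -55.32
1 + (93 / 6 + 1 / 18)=149 / 9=16.56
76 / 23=3.30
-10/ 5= -2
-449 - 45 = -494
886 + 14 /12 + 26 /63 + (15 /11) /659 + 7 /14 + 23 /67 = 27184045283 /30598029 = 888.42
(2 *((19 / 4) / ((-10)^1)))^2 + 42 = 17161 / 400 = 42.90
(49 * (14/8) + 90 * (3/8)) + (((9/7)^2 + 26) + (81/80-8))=549449/3920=140.17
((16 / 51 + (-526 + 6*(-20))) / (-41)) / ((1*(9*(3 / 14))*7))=65860 / 56457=1.17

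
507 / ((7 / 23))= 11661 / 7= 1665.86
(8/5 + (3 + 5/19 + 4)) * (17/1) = 150.67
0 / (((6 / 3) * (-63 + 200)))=0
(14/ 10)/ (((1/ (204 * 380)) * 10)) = 54264/ 5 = 10852.80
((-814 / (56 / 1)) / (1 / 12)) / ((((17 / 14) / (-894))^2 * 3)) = -9108093456 / 289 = -31515894.31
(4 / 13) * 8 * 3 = 96 / 13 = 7.38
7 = 7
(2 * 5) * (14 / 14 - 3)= -20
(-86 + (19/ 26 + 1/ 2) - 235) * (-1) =4157/ 13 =319.77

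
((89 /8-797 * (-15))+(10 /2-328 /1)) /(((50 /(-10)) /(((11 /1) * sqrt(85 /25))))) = -204919 * sqrt(85) /40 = -47231.50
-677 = -677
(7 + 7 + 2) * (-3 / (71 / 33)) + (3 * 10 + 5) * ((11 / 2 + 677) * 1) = 3388857 / 142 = 23865.19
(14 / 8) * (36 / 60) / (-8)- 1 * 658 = -105301 / 160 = -658.13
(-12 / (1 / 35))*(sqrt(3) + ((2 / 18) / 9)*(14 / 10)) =-420*sqrt(3)- 196 / 27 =-734.72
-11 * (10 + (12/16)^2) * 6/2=-5577/16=-348.56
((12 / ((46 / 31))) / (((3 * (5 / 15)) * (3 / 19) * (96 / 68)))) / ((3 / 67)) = 810.23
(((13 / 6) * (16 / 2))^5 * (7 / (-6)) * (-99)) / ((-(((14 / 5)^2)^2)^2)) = -3190799218750 / 66706983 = -47833.06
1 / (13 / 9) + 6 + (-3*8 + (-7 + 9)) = -15.31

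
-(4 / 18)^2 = -4 / 81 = -0.05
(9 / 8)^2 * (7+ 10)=1377 / 64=21.52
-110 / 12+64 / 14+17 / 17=-151 / 42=-3.60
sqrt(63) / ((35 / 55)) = 33* sqrt(7) / 7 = 12.47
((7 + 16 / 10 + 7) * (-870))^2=184199184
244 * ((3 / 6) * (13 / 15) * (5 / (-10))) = -793 / 15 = -52.87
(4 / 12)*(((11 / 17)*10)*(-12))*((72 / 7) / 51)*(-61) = 644160 / 2023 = 318.42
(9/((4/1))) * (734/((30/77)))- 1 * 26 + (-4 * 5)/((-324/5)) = 6825317/1620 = 4213.16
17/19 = 0.89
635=635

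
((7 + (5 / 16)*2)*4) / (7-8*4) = -61 / 50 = -1.22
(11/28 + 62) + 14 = 76.39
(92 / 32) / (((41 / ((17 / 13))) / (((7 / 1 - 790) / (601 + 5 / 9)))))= -2755377 / 23085296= -0.12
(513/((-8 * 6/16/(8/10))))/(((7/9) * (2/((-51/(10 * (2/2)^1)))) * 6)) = 26163/350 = 74.75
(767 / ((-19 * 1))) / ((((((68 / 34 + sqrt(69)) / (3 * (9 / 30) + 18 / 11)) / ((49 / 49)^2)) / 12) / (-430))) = 51260.94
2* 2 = 4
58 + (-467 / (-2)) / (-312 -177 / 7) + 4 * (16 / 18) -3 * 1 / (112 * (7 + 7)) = 675934927 / 11106144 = 60.86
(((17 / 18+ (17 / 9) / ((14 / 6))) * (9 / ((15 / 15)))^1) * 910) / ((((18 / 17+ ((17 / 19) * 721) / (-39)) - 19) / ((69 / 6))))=-4161985815 / 868748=-4790.79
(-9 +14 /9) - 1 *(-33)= 230 /9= 25.56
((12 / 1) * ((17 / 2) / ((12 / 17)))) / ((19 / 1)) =289 / 38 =7.61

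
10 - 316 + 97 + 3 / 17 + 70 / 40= -14081 / 68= -207.07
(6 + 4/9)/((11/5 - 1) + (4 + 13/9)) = 290/299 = 0.97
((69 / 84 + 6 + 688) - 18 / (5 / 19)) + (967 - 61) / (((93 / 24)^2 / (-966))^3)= -29972737265657652141 / 124250515340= -241228273.25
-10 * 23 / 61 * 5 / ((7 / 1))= -1150 / 427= -2.69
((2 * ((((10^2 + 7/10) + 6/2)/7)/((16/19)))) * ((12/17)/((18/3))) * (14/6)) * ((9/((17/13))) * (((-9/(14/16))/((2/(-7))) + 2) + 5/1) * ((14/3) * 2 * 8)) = 18140668/85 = 213419.62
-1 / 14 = -0.07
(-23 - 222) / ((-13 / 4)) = 980 / 13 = 75.38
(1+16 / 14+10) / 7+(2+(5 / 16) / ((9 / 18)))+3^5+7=99709 / 392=254.36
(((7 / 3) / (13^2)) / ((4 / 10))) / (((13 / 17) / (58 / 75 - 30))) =-130424 / 98865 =-1.32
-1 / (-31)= 1 / 31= 0.03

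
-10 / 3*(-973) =9730 / 3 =3243.33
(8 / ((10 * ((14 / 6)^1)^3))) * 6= 648 / 1715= 0.38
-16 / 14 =-8 / 7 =-1.14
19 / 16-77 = -1213 / 16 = -75.81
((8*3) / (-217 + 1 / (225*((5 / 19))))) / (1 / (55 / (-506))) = 33750 / 2807219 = 0.01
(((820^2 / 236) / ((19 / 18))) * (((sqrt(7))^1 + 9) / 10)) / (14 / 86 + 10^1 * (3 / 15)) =4336980 * sqrt(7) / 34751 + 39032820 / 34751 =1453.41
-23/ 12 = -1.92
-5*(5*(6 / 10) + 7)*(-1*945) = 47250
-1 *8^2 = -64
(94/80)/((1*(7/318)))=53.38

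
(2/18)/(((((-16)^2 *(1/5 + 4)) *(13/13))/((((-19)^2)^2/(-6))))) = -651605/290304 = -2.24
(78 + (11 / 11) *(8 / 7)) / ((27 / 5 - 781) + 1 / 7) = -2770 / 27141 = -0.10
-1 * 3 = -3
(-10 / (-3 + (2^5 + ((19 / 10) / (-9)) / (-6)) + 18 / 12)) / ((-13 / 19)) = 102600 / 214357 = 0.48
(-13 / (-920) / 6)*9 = 0.02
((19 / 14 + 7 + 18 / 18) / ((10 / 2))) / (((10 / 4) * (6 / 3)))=131 / 350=0.37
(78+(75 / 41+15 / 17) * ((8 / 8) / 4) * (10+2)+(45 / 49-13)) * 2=5058280 / 34153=148.11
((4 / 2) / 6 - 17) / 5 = -10 / 3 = -3.33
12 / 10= 6 / 5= 1.20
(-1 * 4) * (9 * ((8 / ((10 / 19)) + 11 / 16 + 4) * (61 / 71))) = -615.11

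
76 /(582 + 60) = 38 /321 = 0.12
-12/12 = -1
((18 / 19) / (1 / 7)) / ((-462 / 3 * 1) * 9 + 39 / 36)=-1512 / 315761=-0.00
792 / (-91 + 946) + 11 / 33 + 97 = 28004 / 285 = 98.26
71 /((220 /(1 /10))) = 71 /2200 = 0.03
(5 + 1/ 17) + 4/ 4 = 103/ 17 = 6.06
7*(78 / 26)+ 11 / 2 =53 / 2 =26.50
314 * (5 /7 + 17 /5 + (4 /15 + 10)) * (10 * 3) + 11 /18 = 17069117 /126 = 135469.18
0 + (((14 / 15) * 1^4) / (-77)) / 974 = -1 / 80355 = -0.00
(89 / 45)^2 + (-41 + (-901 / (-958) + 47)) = 21052543 / 1939950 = 10.85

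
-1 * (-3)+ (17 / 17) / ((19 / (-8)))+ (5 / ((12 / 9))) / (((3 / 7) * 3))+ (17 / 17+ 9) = 3533 / 228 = 15.50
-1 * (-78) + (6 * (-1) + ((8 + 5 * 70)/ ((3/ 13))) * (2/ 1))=9524/ 3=3174.67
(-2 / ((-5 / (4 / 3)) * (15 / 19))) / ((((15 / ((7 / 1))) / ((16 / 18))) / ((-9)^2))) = 8512 / 375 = 22.70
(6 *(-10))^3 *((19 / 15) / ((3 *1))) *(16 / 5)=-291840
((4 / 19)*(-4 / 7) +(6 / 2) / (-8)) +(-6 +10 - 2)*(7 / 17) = 5937 / 18088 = 0.33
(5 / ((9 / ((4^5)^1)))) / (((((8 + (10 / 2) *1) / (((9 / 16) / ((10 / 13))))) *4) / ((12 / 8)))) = 12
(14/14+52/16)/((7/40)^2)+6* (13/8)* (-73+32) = -51151/196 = -260.97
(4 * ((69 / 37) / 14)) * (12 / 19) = 1656 / 4921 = 0.34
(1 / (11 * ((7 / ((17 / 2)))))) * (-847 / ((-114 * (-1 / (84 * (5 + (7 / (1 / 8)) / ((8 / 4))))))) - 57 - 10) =-6673979 / 2926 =-2280.92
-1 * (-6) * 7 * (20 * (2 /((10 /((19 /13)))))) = 3192 /13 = 245.54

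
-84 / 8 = -21 / 2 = -10.50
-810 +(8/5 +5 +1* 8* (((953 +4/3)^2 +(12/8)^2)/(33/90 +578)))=3069618799/260265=11794.21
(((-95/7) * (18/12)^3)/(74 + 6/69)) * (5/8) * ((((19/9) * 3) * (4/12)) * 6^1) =-622725/127232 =-4.89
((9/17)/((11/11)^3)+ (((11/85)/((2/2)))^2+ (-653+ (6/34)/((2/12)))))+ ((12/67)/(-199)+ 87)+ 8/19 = -1032236187458/1830287575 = -563.97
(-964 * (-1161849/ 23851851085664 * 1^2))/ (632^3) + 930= 1399897639795835722345449/ 1505266279350360690688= 930.00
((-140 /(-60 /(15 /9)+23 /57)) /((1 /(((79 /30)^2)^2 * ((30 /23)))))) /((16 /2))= 5180360773 /168001200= 30.84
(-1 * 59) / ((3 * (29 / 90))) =-1770 / 29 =-61.03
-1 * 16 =-16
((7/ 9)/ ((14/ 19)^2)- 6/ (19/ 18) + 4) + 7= 6.75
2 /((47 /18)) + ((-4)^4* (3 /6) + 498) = 29458 /47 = 626.77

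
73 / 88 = 0.83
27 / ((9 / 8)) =24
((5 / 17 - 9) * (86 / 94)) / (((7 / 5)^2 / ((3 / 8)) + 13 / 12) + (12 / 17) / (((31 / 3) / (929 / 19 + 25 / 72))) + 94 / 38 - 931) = 0.01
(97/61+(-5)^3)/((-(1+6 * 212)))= 7528/77653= 0.10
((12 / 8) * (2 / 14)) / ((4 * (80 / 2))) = 3 / 2240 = 0.00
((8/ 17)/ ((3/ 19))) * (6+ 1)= 1064/ 51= 20.86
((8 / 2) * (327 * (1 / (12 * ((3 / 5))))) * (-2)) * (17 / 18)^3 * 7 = -18743095 / 8748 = -2142.56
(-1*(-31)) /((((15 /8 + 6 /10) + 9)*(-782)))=-620 /179469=-0.00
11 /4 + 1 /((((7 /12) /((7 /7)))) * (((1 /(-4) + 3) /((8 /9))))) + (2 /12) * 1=1069 /308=3.47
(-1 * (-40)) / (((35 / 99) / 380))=300960 / 7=42994.29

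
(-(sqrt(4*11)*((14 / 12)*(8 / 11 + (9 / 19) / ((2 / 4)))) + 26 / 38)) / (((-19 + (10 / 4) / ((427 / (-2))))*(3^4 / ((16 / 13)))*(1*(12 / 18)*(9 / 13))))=22204 / 18740403 + 4184600*sqrt(11) / 618433299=0.02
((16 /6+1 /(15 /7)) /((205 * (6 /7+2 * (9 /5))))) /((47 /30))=7 /3198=0.00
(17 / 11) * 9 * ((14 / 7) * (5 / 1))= 1530 / 11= 139.09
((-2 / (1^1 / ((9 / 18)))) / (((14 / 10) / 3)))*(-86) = 1290 / 7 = 184.29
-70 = -70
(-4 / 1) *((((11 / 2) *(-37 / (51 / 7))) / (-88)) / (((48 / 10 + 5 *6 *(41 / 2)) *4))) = -1295 / 2528784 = -0.00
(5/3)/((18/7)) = 0.65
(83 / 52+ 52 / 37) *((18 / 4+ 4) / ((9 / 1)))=32725 / 11544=2.83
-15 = -15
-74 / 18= -37 / 9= -4.11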